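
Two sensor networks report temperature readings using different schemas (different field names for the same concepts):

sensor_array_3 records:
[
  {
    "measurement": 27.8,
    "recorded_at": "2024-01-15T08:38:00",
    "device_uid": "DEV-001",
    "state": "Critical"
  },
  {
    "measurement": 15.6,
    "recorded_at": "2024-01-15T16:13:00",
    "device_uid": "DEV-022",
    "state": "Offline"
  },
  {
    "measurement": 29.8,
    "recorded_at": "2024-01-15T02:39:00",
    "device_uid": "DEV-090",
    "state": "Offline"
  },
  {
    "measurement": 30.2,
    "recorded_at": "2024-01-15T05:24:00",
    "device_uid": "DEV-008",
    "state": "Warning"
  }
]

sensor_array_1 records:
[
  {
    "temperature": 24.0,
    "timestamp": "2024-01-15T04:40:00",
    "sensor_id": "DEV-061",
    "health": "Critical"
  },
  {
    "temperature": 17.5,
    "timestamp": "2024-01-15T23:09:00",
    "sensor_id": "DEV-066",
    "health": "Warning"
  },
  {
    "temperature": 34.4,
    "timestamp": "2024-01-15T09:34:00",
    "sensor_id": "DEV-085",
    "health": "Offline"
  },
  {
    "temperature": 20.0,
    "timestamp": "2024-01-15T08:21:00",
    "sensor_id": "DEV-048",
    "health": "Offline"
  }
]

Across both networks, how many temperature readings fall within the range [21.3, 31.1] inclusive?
4

Schema mapping: "measurement" (sensor_array_3) = "temperature" (sensor_array_1) = temperature

Readings in [21.3, 31.1] from sensor_array_3: 3
Readings in [21.3, 31.1] from sensor_array_1: 1

Total count: 3 + 1 = 4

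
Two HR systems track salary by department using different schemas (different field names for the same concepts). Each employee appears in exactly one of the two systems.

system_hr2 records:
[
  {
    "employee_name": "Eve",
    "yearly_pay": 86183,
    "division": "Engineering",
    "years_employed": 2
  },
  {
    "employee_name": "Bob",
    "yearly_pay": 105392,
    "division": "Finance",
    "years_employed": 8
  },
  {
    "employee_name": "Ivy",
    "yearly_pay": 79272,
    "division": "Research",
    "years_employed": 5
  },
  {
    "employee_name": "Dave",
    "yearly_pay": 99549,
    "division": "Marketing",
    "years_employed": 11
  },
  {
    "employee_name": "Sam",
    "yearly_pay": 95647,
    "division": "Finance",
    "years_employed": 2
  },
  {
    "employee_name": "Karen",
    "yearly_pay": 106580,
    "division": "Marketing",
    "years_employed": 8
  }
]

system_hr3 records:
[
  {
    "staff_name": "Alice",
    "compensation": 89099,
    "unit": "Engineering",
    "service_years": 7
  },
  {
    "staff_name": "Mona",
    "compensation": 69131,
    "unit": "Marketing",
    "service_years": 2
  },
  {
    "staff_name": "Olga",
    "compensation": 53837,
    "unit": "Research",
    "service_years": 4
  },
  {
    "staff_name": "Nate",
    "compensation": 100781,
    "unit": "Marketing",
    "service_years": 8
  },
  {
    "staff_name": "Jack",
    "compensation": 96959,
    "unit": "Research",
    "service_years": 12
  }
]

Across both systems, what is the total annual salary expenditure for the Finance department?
201039

Schema mappings:
- "division" (system_hr2) = "unit" (system_hr3) = department
- "yearly_pay" (system_hr2) = "compensation" (system_hr3) = salary

Finance salaries from system_hr2: 201039
Finance salaries from system_hr3: 0

Total: 201039 + 0 = 201039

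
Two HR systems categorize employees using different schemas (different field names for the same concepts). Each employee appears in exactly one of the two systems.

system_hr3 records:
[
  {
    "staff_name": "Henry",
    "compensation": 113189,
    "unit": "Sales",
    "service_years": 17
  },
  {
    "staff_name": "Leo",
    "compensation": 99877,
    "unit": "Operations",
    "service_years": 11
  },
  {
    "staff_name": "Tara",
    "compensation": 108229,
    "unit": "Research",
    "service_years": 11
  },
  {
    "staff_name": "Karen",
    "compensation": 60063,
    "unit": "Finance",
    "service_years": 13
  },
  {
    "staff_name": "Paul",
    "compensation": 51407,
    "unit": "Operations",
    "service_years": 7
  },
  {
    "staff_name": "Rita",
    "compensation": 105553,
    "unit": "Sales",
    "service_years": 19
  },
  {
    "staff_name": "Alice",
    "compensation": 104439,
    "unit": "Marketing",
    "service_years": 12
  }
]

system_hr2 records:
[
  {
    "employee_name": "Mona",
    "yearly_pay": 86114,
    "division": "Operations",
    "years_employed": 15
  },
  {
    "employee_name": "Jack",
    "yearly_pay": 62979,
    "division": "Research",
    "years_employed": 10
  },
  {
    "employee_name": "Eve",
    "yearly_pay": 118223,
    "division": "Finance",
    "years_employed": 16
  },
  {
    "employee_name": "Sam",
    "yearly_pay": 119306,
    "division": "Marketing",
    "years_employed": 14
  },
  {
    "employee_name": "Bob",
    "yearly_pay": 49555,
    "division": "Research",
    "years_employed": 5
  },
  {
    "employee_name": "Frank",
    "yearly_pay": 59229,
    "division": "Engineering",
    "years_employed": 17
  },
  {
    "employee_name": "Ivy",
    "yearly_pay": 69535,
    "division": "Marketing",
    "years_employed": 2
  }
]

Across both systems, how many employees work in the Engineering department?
1

Schema mapping: "unit" (system_hr3) = "division" (system_hr2) = department

Engineering employees in system_hr3: 0
Engineering employees in system_hr2: 1

Total in Engineering: 0 + 1 = 1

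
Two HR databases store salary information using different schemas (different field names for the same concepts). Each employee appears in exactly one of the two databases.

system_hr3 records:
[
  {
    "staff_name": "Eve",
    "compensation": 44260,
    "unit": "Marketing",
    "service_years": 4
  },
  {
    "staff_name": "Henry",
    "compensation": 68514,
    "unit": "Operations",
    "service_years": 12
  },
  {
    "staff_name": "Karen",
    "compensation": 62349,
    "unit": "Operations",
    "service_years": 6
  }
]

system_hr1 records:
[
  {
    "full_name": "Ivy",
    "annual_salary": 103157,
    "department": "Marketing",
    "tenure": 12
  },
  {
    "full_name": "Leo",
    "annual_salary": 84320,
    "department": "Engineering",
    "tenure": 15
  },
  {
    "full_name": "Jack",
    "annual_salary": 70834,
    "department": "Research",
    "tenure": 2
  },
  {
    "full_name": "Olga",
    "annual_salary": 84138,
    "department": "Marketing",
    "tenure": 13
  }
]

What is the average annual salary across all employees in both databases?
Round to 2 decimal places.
73938.86

Schema mapping: "compensation" (system_hr3) = "annual_salary" (system_hr1) = annual salary

All salaries: [44260, 68514, 62349, 103157, 84320, 70834, 84138]
Sum: 517572
Count: 7
Average: 517572 / 7 = 73938.86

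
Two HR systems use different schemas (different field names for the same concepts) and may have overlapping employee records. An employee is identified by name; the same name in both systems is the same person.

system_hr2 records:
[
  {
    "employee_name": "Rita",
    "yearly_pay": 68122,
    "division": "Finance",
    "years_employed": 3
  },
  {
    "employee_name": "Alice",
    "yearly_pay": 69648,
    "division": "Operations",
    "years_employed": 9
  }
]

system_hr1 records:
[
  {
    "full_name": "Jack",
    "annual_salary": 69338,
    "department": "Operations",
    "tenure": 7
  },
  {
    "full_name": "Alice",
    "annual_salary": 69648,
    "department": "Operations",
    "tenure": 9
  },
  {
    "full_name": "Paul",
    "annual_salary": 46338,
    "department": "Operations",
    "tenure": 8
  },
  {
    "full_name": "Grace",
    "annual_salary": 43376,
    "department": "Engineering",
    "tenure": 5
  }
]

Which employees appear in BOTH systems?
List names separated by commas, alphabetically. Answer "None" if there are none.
Alice

Schema mapping: "employee_name" (system_hr2) = "full_name" (system_hr1) = employee name

Names in system_hr2: ['Alice', 'Rita']
Names in system_hr1: ['Alice', 'Grace', 'Jack', 'Paul']

Intersection: ['Alice']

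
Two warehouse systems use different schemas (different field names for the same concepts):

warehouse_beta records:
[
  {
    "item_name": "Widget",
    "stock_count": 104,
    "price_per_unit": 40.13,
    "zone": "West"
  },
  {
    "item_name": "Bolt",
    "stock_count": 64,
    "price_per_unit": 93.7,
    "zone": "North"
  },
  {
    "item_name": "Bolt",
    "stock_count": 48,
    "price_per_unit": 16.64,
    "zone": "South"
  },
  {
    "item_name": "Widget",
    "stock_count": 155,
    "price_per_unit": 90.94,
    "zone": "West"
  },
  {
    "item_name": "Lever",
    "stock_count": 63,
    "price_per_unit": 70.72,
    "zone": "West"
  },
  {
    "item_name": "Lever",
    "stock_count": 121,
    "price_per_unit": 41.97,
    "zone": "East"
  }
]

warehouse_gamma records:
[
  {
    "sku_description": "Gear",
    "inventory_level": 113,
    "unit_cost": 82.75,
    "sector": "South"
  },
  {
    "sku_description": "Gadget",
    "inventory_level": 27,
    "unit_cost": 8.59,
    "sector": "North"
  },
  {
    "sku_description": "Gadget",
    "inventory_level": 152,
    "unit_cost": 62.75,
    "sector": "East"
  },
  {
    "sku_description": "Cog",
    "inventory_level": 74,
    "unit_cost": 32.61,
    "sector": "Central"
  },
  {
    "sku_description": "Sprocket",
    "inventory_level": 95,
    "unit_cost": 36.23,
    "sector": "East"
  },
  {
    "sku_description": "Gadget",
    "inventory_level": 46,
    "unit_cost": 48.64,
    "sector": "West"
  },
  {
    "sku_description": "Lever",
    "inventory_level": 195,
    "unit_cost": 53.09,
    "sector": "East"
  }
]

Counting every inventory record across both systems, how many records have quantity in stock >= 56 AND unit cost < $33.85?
1

Schema mappings:
- "stock_count" (warehouse_beta) = "inventory_level" (warehouse_gamma) = quantity
- "price_per_unit" (warehouse_beta) = "unit_cost" (warehouse_gamma) = unit cost

Records meeting both conditions in warehouse_beta: 0
Records meeting both conditions in warehouse_gamma: 1

Total: 0 + 1 = 1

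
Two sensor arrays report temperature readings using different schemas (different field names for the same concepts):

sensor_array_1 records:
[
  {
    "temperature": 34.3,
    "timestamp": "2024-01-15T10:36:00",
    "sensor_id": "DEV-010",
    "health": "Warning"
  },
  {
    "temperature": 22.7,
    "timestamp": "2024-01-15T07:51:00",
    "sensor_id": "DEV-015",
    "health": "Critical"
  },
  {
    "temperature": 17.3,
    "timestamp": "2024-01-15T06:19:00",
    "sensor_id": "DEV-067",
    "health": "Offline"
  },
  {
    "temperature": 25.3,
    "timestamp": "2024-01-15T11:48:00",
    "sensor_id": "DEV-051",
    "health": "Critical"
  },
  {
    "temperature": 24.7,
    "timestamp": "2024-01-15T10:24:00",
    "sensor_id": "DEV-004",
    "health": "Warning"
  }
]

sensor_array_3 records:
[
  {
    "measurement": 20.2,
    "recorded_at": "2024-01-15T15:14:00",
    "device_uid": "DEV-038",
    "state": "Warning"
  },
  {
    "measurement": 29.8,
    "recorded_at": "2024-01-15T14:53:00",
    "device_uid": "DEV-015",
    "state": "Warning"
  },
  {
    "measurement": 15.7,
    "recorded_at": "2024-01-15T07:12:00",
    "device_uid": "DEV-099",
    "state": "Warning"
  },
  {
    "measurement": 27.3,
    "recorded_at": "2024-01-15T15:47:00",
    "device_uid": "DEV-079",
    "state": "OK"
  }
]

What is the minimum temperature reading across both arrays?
15.7

Schema mapping: "temperature" (sensor_array_1) = "measurement" (sensor_array_3) = temperature reading

Minimum in sensor_array_1: 17.3
Minimum in sensor_array_3: 15.7

Overall minimum: min(17.3, 15.7) = 15.7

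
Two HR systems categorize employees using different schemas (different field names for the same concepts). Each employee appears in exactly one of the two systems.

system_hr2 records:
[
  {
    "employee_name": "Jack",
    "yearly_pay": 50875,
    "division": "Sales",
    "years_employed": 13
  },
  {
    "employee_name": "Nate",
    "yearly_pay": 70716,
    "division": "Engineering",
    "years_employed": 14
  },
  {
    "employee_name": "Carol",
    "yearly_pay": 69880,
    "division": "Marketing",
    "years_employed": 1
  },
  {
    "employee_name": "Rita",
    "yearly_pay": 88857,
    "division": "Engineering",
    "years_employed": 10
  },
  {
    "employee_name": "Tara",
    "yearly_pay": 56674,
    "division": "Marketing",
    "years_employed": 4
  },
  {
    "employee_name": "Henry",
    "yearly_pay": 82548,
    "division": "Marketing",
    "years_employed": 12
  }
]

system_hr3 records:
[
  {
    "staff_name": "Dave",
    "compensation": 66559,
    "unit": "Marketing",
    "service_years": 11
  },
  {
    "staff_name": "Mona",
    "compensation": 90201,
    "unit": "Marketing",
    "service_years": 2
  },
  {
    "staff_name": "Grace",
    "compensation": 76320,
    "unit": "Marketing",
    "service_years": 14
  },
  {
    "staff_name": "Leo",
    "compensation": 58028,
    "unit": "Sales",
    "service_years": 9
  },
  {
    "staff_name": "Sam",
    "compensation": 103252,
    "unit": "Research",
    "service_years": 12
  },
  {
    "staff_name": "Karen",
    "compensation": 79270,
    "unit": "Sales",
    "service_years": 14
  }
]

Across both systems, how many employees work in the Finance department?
0

Schema mapping: "division" (system_hr2) = "unit" (system_hr3) = department

Finance employees in system_hr2: 0
Finance employees in system_hr3: 0

Total in Finance: 0 + 0 = 0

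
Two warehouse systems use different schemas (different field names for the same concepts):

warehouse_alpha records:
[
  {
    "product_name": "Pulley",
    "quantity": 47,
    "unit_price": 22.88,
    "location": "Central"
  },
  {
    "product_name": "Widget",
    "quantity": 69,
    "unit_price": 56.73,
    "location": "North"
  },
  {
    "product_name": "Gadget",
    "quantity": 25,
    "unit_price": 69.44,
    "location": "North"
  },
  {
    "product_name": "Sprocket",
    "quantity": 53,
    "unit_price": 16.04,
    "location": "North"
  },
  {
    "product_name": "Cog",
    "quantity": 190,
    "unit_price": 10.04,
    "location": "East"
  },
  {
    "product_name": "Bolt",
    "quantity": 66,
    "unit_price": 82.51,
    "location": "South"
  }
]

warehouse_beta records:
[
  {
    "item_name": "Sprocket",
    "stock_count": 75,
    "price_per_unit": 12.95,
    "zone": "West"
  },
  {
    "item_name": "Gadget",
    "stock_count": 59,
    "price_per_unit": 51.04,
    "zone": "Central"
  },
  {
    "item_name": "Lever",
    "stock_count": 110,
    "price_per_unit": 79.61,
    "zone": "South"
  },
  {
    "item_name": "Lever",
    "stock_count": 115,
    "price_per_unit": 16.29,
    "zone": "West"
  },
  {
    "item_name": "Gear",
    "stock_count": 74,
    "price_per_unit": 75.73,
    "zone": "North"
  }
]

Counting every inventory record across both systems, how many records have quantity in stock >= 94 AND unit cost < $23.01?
2

Schema mappings:
- "quantity" (warehouse_alpha) = "stock_count" (warehouse_beta) = quantity
- "unit_price" (warehouse_alpha) = "price_per_unit" (warehouse_beta) = unit cost

Records meeting both conditions in warehouse_alpha: 1
Records meeting both conditions in warehouse_beta: 1

Total: 1 + 1 = 2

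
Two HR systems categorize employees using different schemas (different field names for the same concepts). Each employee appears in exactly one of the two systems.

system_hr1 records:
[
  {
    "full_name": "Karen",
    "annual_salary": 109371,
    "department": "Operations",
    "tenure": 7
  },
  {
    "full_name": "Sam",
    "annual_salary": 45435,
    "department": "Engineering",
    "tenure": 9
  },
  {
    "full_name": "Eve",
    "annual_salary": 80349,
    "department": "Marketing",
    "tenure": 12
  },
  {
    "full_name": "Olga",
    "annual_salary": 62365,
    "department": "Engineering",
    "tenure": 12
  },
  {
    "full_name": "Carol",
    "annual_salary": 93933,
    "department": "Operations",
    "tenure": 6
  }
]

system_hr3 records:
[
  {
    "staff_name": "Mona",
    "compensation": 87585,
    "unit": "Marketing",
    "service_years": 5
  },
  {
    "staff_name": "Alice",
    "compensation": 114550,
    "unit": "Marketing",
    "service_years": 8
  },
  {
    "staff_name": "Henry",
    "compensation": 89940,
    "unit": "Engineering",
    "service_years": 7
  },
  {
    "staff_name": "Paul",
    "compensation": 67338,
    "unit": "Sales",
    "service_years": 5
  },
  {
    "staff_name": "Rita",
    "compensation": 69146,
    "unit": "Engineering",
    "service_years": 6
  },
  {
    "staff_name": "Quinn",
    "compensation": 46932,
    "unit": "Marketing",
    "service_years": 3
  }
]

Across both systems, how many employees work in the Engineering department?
4

Schema mapping: "department" (system_hr1) = "unit" (system_hr3) = department

Engineering employees in system_hr1: 2
Engineering employees in system_hr3: 2

Total in Engineering: 2 + 2 = 4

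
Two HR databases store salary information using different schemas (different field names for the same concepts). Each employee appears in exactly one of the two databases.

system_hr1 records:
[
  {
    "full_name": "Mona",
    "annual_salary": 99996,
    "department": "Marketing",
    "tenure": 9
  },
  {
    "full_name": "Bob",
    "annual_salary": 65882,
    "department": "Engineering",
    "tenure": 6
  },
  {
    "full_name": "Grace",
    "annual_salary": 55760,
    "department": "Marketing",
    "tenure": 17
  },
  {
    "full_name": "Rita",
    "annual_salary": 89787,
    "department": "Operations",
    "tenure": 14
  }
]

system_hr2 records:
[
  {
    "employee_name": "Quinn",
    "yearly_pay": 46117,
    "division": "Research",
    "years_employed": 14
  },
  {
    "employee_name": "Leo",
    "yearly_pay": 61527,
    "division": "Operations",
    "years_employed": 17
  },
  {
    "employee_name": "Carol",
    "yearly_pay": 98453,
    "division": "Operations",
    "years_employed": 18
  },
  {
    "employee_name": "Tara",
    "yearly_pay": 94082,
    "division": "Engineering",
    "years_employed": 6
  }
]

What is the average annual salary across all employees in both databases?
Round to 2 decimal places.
76450.50

Schema mapping: "annual_salary" (system_hr1) = "yearly_pay" (system_hr2) = annual salary

All salaries: [99996, 65882, 55760, 89787, 46117, 61527, 98453, 94082]
Sum: 611604
Count: 8
Average: 611604 / 8 = 76450.50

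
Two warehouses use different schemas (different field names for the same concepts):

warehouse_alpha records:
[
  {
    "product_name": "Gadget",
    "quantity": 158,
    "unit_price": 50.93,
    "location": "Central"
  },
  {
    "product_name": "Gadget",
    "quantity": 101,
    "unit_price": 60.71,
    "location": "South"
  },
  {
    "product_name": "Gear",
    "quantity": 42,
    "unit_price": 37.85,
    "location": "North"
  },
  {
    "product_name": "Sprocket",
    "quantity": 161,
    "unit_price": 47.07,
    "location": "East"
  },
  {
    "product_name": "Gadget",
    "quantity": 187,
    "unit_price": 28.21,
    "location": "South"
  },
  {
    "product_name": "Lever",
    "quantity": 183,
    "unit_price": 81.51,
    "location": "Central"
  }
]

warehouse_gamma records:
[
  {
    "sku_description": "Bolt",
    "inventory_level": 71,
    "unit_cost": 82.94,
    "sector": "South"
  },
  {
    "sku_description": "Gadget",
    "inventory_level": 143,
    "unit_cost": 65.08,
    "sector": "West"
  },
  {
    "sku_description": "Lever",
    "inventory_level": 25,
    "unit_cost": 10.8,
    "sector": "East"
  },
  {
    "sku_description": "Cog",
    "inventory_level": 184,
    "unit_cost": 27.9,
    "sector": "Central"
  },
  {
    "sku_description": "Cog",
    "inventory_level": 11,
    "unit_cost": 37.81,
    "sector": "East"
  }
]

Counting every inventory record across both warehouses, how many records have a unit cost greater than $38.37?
6

Schema mapping: "unit_price" (warehouse_alpha) = "unit_cost" (warehouse_gamma) = unit cost

Records > $38.37 in warehouse_alpha: 4
Records > $38.37 in warehouse_gamma: 2

Total count: 4 + 2 = 6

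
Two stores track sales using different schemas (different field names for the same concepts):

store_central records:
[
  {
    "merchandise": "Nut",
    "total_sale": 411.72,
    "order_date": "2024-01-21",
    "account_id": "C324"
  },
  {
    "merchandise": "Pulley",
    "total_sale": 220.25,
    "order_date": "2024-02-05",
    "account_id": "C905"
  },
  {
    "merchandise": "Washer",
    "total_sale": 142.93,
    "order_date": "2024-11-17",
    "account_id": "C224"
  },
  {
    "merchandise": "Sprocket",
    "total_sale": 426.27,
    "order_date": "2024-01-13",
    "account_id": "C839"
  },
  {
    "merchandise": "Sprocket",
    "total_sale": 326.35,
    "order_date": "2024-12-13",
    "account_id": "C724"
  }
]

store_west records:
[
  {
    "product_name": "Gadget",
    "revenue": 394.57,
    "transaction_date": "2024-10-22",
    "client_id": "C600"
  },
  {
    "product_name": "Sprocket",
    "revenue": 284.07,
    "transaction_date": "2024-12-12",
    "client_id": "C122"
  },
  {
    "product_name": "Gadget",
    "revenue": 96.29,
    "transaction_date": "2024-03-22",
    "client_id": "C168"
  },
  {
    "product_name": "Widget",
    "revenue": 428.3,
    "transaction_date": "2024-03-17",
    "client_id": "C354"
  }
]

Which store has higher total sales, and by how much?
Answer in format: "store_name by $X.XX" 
store_central by $324.29

Schema mapping: "total_sale" (store_central) = "revenue" (store_west) = sale amount

Total for store_central: 1527.52
Total for store_west: 1203.23

Difference: |1527.52 - 1203.23| = 324.29
store_central has higher sales by $324.29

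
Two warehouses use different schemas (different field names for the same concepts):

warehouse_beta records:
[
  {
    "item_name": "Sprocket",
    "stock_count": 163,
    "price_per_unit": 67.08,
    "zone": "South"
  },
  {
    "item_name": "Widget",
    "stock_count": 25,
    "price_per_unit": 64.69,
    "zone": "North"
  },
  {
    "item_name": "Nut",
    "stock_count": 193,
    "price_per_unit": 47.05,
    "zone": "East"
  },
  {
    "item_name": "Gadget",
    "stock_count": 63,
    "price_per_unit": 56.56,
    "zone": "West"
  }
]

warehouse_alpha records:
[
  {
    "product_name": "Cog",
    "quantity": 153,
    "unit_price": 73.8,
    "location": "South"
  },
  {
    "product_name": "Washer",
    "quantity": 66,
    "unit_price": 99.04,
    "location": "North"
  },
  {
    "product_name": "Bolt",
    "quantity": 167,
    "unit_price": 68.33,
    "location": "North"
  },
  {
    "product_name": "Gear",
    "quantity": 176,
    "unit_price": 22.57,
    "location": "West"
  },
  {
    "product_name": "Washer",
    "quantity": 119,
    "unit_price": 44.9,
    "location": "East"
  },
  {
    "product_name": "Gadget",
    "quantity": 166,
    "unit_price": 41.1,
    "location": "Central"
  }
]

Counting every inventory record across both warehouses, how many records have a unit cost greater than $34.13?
9

Schema mapping: "price_per_unit" (warehouse_beta) = "unit_price" (warehouse_alpha) = unit cost

Records > $34.13 in warehouse_beta: 4
Records > $34.13 in warehouse_alpha: 5

Total count: 4 + 5 = 9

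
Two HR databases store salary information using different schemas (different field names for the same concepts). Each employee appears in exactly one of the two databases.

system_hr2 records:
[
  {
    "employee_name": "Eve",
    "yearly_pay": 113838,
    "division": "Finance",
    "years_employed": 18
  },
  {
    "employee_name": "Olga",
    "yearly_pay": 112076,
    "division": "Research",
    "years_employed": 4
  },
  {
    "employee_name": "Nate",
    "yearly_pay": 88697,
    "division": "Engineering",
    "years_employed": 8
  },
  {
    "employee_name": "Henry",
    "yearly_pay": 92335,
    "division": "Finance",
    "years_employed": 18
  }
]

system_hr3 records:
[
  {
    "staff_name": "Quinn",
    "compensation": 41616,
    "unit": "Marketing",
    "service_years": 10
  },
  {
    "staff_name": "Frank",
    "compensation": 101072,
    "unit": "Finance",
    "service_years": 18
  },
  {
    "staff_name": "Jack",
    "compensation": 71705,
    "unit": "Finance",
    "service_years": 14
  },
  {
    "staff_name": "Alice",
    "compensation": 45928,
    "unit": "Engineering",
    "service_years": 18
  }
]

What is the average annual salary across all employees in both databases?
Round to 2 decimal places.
83408.38

Schema mapping: "yearly_pay" (system_hr2) = "compensation" (system_hr3) = annual salary

All salaries: [113838, 112076, 88697, 92335, 41616, 101072, 71705, 45928]
Sum: 667267
Count: 8
Average: 667267 / 8 = 83408.38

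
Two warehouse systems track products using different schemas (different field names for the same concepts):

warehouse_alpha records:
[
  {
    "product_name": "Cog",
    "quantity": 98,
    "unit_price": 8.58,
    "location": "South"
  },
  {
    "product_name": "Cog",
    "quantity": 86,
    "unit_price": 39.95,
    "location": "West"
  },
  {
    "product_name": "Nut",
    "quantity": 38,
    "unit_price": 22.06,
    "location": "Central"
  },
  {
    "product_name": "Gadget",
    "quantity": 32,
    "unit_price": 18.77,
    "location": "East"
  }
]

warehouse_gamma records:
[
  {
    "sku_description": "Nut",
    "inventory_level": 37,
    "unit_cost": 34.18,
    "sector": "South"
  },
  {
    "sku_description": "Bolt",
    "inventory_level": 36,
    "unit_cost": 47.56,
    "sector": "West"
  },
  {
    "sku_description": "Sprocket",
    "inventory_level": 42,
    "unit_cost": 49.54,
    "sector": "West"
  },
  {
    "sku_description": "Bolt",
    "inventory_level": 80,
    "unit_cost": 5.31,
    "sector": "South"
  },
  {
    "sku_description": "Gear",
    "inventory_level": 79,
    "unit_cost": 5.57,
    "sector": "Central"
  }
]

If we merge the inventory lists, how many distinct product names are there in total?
6

Schema mapping: "product_name" (warehouse_alpha) = "sku_description" (warehouse_gamma) = product name

Products in warehouse_alpha: ['Cog', 'Gadget', 'Nut']
Products in warehouse_gamma: ['Bolt', 'Gear', 'Nut', 'Sprocket']

Union (unique products): ['Bolt', 'Cog', 'Gadget', 'Gear', 'Nut', 'Sprocket']
Count: 6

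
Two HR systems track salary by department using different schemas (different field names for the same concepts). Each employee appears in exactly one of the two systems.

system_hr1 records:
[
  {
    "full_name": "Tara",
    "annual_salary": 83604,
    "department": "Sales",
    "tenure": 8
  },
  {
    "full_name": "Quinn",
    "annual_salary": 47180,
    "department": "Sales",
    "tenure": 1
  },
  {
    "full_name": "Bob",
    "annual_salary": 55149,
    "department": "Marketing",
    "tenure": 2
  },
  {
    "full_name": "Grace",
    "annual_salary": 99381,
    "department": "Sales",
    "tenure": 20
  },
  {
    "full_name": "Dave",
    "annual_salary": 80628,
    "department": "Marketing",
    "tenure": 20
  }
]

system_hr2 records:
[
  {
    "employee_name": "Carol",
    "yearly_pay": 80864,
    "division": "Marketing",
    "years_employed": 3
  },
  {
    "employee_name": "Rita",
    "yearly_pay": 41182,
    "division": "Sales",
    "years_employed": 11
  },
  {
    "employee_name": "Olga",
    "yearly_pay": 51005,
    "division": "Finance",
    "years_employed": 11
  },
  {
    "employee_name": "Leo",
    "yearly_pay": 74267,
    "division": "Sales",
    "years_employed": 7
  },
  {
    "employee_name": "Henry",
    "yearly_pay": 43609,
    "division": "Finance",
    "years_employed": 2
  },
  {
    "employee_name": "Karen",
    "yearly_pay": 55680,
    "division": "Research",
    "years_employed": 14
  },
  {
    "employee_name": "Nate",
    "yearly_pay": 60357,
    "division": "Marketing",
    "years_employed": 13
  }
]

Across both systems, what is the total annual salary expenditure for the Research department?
55680

Schema mappings:
- "department" (system_hr1) = "division" (system_hr2) = department
- "annual_salary" (system_hr1) = "yearly_pay" (system_hr2) = salary

Research salaries from system_hr1: 0
Research salaries from system_hr2: 55680

Total: 0 + 55680 = 55680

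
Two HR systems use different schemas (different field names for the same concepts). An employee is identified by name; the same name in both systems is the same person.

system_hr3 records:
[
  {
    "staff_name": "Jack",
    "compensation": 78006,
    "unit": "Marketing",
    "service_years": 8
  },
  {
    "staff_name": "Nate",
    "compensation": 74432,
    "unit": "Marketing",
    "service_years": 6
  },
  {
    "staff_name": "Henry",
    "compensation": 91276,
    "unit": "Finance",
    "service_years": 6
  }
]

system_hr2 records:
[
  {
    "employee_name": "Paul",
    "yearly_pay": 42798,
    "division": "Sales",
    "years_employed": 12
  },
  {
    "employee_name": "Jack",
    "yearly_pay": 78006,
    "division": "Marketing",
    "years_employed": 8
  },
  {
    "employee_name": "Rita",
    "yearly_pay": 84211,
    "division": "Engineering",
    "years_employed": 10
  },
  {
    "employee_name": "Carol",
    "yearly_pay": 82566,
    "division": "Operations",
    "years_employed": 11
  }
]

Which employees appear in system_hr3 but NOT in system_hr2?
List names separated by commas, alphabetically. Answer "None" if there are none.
Henry, Nate

Schema mapping: "staff_name" (system_hr3) = "employee_name" (system_hr2) = employee name

Names in system_hr3: ['Henry', 'Jack', 'Nate']
Names in system_hr2: ['Carol', 'Jack', 'Paul', 'Rita']

In system_hr3 but not system_hr2: ['Henry', 'Nate']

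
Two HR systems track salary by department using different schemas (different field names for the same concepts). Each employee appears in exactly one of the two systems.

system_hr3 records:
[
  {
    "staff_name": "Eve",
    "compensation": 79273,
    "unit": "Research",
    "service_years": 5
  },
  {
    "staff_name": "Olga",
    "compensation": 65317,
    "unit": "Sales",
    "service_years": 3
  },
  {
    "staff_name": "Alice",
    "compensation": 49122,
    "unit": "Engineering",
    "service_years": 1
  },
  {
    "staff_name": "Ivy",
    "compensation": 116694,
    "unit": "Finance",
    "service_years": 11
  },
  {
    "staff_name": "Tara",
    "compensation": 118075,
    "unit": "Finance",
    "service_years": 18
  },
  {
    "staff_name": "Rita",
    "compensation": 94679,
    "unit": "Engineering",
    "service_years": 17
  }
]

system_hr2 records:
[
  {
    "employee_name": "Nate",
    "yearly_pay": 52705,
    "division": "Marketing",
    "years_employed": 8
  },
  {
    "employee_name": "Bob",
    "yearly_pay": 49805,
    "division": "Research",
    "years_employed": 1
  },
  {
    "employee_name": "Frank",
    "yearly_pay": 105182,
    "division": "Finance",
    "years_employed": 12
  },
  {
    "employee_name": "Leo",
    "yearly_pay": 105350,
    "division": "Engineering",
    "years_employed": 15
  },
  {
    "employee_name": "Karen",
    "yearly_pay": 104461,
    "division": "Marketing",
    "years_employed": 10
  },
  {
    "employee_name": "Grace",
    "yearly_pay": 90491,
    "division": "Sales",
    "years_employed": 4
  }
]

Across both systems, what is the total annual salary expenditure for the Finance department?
339951

Schema mappings:
- "unit" (system_hr3) = "division" (system_hr2) = department
- "compensation" (system_hr3) = "yearly_pay" (system_hr2) = salary

Finance salaries from system_hr3: 234769
Finance salaries from system_hr2: 105182

Total: 234769 + 105182 = 339951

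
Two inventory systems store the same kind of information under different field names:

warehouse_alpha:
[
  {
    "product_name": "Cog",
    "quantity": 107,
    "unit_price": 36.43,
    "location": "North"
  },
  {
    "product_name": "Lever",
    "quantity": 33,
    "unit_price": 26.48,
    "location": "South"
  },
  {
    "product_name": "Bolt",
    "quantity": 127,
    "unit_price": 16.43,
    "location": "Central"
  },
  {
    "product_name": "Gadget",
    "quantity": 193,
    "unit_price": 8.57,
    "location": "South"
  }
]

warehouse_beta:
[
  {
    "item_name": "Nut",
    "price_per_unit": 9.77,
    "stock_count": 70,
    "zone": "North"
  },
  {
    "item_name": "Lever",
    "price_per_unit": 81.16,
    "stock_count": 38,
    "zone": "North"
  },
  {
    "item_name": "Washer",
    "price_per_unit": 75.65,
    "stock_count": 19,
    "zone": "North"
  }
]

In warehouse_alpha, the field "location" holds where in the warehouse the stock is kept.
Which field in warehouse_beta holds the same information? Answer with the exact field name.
zone

In warehouse_alpha, "location" holds where in the warehouse the stock is kept.
The fields in warehouse_beta are: "item_name", "price_per_unit", "stock_count", "zone".
"zone" is the match: the name refers to the same concept and its values are area labels (e.g. 'North').
The other fields ("item_name", "price_per_unit", "stock_count") hold different kinds of data.

So "location" in warehouse_alpha corresponds to "zone" in warehouse_beta.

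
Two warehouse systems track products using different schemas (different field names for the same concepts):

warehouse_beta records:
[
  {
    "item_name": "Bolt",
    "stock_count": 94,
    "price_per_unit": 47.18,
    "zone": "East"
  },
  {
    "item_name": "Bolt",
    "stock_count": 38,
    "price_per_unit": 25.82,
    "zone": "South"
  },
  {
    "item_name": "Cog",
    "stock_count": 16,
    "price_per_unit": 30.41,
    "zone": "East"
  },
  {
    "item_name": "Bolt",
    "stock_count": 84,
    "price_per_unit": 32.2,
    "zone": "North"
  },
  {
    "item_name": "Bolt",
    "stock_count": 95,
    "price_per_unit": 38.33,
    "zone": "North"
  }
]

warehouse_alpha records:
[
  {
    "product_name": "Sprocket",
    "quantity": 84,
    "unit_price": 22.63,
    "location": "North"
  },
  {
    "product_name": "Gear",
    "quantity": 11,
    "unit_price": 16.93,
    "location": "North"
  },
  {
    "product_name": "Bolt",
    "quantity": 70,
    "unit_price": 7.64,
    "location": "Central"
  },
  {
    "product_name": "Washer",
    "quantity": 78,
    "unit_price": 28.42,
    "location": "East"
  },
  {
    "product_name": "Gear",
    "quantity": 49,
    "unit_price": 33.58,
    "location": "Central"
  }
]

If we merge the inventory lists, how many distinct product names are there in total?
5

Schema mapping: "item_name" (warehouse_beta) = "product_name" (warehouse_alpha) = product name

Products in warehouse_beta: ['Bolt', 'Cog']
Products in warehouse_alpha: ['Bolt', 'Gear', 'Sprocket', 'Washer']

Union (unique products): ['Bolt', 'Cog', 'Gear', 'Sprocket', 'Washer']
Count: 5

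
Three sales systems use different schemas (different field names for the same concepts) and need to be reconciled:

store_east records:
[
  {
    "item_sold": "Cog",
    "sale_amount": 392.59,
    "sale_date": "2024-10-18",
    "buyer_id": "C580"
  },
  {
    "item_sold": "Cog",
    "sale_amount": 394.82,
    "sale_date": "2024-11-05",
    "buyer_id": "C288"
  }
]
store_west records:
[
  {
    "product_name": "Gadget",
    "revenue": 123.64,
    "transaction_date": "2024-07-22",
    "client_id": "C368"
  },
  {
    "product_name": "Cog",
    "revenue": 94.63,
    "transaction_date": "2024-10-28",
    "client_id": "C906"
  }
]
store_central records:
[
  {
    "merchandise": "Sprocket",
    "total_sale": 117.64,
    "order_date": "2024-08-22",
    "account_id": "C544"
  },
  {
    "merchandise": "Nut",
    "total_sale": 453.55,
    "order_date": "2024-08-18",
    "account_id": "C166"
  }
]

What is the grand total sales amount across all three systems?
1576.87

Schema reconciliation - all amount fields map to sale amount:

store_east (sale_amount): 787.41
store_west (revenue): 218.27
store_central (total_sale): 571.19

Grand total: 1576.87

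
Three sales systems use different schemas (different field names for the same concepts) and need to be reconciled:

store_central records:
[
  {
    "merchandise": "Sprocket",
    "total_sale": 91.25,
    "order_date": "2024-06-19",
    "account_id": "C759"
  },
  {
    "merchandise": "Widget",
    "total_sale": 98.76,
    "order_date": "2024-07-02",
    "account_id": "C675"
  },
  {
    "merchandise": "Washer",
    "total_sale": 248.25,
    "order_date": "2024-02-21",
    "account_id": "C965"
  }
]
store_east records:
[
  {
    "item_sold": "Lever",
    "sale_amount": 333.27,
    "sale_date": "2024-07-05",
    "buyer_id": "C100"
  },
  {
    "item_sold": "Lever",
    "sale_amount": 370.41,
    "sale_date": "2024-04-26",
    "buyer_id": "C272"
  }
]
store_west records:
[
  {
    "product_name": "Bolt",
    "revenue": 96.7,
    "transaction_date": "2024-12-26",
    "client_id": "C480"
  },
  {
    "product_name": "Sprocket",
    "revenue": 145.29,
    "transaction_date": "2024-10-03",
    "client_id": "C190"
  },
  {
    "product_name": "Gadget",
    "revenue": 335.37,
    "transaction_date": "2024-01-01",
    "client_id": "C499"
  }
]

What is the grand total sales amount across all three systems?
1719.3

Schema reconciliation - all amount fields map to sale amount:

store_central (total_sale): 438.26
store_east (sale_amount): 703.68
store_west (revenue): 577.36

Grand total: 1719.3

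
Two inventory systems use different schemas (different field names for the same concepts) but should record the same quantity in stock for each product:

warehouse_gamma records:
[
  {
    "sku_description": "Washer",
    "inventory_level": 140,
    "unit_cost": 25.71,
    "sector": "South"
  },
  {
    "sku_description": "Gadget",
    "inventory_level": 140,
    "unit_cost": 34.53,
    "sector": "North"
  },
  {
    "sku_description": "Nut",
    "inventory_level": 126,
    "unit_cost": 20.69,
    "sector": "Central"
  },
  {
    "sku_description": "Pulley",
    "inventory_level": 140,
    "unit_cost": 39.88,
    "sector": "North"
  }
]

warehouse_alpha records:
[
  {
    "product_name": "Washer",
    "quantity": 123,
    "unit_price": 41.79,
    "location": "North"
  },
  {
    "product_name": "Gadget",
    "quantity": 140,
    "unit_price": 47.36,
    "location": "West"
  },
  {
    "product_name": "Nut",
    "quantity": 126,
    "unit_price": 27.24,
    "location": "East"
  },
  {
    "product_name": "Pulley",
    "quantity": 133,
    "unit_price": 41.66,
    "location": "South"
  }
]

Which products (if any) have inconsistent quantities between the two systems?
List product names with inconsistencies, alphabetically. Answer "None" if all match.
Pulley, Washer

Schema mappings:
- "sku_description" (warehouse_gamma) = "product_name" (warehouse_alpha) = product name
- "inventory_level" (warehouse_gamma) = "quantity" (warehouse_alpha) = quantity

Comparison:
  Washer: 140 vs 123 - MISMATCH
  Gadget: 140 vs 140 - MATCH
  Nut: 126 vs 126 - MATCH
  Pulley: 140 vs 133 - MISMATCH

Products with inconsistencies: Pulley, Washer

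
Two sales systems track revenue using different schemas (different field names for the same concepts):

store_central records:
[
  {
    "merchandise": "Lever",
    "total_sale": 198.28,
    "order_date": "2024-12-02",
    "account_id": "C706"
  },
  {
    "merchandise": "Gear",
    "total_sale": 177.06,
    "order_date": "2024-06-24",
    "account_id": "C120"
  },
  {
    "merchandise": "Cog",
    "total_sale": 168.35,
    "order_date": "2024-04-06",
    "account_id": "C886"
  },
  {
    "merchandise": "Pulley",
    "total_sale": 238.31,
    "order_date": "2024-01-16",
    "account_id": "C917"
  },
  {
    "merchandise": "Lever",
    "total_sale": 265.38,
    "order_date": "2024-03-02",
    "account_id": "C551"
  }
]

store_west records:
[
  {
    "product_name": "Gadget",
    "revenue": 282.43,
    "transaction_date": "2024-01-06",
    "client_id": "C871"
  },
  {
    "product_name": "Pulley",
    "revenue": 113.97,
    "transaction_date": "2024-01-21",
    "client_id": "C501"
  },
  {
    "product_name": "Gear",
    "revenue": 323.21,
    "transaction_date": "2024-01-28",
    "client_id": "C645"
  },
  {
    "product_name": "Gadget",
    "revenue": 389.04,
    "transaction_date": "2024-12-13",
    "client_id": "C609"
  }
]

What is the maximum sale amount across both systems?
389.04

Reconcile: "total_sale" (store_central) = "revenue" (store_west) = sale amount

Maximum in store_central: 265.38
Maximum in store_west: 389.04

Overall maximum: max(265.38, 389.04) = 389.04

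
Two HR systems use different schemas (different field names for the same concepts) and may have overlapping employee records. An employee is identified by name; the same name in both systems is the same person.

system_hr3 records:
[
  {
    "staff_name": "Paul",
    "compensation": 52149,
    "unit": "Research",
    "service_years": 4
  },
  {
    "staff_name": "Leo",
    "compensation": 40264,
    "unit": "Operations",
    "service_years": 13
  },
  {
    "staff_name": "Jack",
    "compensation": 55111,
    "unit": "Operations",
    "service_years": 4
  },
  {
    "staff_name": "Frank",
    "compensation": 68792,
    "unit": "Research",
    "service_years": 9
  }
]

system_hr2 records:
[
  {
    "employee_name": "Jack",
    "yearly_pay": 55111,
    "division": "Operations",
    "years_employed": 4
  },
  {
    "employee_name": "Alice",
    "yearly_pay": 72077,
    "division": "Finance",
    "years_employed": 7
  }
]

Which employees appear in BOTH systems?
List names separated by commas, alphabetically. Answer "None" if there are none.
Jack

Schema mapping: "staff_name" (system_hr3) = "employee_name" (system_hr2) = employee name

Names in system_hr3: ['Frank', 'Jack', 'Leo', 'Paul']
Names in system_hr2: ['Alice', 'Jack']

Intersection: ['Jack']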